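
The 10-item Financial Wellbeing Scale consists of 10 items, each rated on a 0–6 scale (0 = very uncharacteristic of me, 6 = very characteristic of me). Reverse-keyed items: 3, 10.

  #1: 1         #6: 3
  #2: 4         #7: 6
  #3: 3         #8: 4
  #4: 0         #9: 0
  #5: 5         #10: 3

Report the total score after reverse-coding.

Reversing items 3 and 10 with 6 − raw:
Total = 1 + 4 + (6−3) + 0 + 5 + 3 + 6 + 4 + 0 + (6−3)
      = 1 + 4 + 3 + 0 + 5 + 3 + 6 + 4 + 0 + 3 = 29

29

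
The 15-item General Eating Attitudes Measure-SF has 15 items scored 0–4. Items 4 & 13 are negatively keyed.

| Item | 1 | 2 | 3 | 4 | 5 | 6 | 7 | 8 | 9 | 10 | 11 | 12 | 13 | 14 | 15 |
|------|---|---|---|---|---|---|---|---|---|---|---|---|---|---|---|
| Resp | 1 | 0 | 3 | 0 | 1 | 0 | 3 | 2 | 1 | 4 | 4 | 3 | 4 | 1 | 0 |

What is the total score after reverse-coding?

Raw sum = 27. Negatively keyed items: 4, 13; their raw sum = 4.
Each reversal replaces raw with 4 − raw, changing the total by 4 − 2·raw per item.
Total = 27 + 2·4 − 2·4 = 27 + 8 − 8 = 27

27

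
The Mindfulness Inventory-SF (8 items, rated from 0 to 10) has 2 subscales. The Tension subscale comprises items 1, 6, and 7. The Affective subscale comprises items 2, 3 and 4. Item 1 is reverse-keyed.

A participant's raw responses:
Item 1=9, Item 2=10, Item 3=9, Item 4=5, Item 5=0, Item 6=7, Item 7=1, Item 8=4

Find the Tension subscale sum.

9

Tension items: 1, 6, 7.
Of these, item 1 is reverse-keyed; on a 0–10 scale, reversed = 10 − raw.
  item 1: 10 − 9 = 1
  item 6: 7
  item 7: 1
Sum = 1 + 7 + 1 = 9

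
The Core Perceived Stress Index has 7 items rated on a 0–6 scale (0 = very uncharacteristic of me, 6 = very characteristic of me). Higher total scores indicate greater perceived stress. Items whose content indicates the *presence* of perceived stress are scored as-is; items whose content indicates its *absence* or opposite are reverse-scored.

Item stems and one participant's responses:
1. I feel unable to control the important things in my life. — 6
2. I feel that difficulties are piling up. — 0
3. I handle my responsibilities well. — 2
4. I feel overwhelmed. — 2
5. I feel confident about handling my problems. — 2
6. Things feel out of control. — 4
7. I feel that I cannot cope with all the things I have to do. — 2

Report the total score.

Items 3, 5 describe the absence/opposite of perceived stress → reverse-score.
on a 0–6 scale, reversed = 6 − raw.
  item 1: 6
  item 2: 0
  item 3: 6 − 2 = 4
  item 4: 2
  item 5: 6 − 2 = 4
  item 6: 4
  item 7: 2
Total = 6 + 0 + 4 + 2 + 4 + 4 + 2 = 22

22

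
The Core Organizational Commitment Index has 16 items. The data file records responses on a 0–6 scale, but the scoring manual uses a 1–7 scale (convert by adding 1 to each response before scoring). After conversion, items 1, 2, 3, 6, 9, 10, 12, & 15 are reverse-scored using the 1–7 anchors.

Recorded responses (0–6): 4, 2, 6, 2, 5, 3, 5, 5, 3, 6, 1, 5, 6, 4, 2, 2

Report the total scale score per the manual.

Convert to 1–7: 5, 3, 7, 3, 6, 4, 6, 6, 4, 7, 2, 6, 7, 5, 3, 3
Reverse-coded (reverse-coded value = 8 − response):
  item 1: 8 − 5 = 3
  item 2: 8 − 3 = 5
  item 3: 8 − 7 = 1
  item 6: 8 − 4 = 4
  item 9: 8 − 4 = 4
  item 10: 8 − 7 = 1
  item 12: 8 − 6 = 2
  item 15: 8 − 3 = 5
Scored: 3, 5, 1, 3, 6, 4, 6, 6, 4, 1, 2, 2, 7, 5, 5, 3
Total = 63

63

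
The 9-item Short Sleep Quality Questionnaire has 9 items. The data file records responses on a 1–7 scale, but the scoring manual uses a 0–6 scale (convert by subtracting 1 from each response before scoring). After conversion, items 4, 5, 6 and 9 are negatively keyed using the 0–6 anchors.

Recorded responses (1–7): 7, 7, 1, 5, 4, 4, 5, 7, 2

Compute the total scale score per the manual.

Convert to 0–6: 6, 6, 0, 4, 3, 3, 4, 6, 1
Reverse-coded (reverse-coded value = 6 − response):
  item 4: 6 − 4 = 2
  item 5: 6 − 3 = 3
  item 6: 6 − 3 = 3
  item 9: 6 − 1 = 5
Scored: 6, 6, 0, 2, 3, 3, 4, 6, 5
Total = 35

35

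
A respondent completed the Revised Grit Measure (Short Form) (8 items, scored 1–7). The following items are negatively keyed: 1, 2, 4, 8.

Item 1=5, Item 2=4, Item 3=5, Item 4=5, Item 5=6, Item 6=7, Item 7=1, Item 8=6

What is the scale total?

31

Negatively keyed items use 8 − raw:
  item 1: 8 − 5 = 3
  item 2: 8 − 4 = 4
  item 4: 8 − 5 = 3
  item 8: 8 − 6 = 2
After reverse-coding: 3, 4, 5, 3, 6, 7, 1, 2
Total = 3 + 4 + 5 + 3 + 6 + 7 + 1 + 2 = 31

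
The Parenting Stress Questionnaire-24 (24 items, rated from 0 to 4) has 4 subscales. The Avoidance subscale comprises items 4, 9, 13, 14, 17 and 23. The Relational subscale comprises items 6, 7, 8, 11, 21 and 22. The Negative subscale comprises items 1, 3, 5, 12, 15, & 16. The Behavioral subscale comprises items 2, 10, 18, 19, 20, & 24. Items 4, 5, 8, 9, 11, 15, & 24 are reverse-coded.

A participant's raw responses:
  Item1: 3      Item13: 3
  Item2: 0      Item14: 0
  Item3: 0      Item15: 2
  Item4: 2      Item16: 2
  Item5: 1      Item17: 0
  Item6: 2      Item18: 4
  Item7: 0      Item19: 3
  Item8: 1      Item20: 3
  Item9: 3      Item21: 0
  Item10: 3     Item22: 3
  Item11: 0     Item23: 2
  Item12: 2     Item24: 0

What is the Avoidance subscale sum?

8

Avoidance items: 4, 9, 13, 14, 17, 23.
Of these, items 4 and 9 are reverse-coded; reverse-coded value = 4 − response.
  item 4: 4 − 2 = 2
  item 9: 4 − 3 = 1
  item 13: 3
  item 14: 0
  item 17: 0
  item 23: 2
Sum = 2 + 1 + 3 + 0 + 0 + 2 = 8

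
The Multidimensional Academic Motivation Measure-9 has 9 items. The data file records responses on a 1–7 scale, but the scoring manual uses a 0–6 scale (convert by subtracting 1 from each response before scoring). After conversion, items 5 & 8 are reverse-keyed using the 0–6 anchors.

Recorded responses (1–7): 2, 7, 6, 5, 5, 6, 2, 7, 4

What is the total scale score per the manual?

27

Convert to 0–6: 1, 6, 5, 4, 4, 5, 1, 6, 3
Reverse-coded (on a 0–6 scale, reversed = 6 − raw):
  item 5: 6 − 4 = 2
  item 8: 6 − 6 = 0
Scored: 1, 6, 5, 4, 2, 5, 1, 0, 3
Total = 27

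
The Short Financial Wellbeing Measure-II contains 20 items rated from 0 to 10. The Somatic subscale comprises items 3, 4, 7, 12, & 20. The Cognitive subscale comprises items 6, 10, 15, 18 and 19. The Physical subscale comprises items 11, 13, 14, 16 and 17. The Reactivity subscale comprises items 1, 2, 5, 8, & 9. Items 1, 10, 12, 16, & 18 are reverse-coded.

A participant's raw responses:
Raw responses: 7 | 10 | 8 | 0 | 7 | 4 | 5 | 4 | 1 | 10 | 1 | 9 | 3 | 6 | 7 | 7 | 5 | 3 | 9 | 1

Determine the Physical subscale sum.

Physical items: 11, 13, 14, 16, 17.
Of these, item 16 is reverse-coded; reverse-coded value = 10 − response.
  item 11: 1
  item 13: 3
  item 14: 6
  item 16: 10 − 7 = 3
  item 17: 5
Sum = 1 + 3 + 6 + 3 + 5 = 18

18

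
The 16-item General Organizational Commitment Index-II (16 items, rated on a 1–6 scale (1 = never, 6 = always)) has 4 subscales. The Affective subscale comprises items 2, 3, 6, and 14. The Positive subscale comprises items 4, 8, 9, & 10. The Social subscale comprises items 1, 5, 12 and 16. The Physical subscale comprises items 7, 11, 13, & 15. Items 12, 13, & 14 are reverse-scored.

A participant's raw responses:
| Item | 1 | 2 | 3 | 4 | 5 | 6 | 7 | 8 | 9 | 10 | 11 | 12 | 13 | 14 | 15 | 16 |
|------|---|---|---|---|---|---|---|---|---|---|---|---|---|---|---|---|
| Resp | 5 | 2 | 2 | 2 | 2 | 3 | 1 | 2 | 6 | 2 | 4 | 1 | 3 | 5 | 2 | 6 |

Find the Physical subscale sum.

11

Physical items: 7, 11, 13, 15.
Of these, item 13 is reverse-scored; reversed = (1+6) − raw = 7 − raw.
  item 7: 1
  item 11: 4
  item 13: 7 − 3 = 4
  item 15: 2
Sum = 1 + 4 + 4 + 2 = 11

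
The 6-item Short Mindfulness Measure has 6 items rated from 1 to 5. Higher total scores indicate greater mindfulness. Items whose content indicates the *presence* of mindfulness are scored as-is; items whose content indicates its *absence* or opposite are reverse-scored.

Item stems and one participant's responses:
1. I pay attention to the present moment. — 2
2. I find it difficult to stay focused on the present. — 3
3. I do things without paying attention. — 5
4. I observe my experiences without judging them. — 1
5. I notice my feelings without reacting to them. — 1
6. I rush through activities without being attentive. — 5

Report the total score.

9

Items 2, 3, 6 describe the absence/opposite of mindfulness → reverse-score.
on a 1–5 scale, reversed = 6 − raw.
  item 1: 2
  item 2: 6 − 3 = 3
  item 3: 6 − 5 = 1
  item 4: 1
  item 5: 1
  item 6: 6 − 5 = 1
Total = 2 + 3 + 1 + 1 + 1 + 1 = 9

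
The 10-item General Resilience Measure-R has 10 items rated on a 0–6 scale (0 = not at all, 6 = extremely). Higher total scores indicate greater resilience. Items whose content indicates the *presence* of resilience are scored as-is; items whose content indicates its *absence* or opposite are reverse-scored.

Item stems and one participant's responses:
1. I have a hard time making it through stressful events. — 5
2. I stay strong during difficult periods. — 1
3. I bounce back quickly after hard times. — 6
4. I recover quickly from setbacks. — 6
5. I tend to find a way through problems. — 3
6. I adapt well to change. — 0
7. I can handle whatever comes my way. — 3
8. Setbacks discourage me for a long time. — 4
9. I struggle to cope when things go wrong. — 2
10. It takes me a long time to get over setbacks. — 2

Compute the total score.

Items 1, 8, 9, 10 describe the absence/opposite of resilience → reverse-score.
on a 0–6 scale, reversed = 6 − raw.
  item 1: 6 − 5 = 1
  item 2: 1
  item 3: 6
  item 4: 6
  item 5: 3
  item 6: 0
  item 7: 3
  item 8: 6 − 4 = 2
  item 9: 6 − 2 = 4
  item 10: 6 − 2 = 4
Total = 1 + 1 + 6 + 6 + 3 + 0 + 3 + 2 + 4 + 4 = 30

30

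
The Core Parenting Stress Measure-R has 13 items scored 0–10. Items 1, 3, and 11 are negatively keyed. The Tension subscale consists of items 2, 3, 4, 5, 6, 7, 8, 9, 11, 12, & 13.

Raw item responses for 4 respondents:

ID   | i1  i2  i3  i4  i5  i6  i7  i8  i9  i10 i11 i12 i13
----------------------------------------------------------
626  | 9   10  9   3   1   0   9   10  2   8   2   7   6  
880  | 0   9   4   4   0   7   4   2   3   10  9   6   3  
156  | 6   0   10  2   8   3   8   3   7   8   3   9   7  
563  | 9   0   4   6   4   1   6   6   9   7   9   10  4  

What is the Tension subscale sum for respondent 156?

54

Respondent 156 raw: 6, 0, 10, 2, 8, 3, 8, 3, 7, 8, 3, 9, 7.
Tension items: 2, 3, 4, 5, 6, 7, 8, 9, 11, 12, 13.
Reverse-coded (reversed = (0+10) − raw = 10 − raw):
  item 2: 0
  item 3: 10 − 10 = 0
  item 4: 2
  item 5: 8
  item 6: 3
  item 7: 8
  item 8: 3
  item 9: 7
  item 11: 10 − 3 = 7
  item 12: 9
  item 13: 7
Sum = 0 + 0 + 2 + 8 + 3 + 8 + 3 + 7 + 7 + 9 + 7 = 54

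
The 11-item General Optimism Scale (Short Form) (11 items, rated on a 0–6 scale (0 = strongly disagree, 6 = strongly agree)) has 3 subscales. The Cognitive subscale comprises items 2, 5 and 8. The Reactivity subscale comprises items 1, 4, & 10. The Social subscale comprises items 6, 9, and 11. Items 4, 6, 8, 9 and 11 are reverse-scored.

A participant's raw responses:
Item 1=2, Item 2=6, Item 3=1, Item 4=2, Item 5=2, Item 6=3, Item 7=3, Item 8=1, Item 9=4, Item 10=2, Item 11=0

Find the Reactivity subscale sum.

Reactivity items: 1, 4, 10.
Of these, item 4 is reverse-scored; reverse-coded value = 6 − response.
  item 1: 2
  item 4: 6 − 2 = 4
  item 10: 2
Sum = 2 + 4 + 2 = 8

8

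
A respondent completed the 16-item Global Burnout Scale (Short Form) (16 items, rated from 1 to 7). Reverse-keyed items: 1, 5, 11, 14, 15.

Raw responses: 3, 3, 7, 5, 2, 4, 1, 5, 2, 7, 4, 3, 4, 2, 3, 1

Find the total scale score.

68

Raw sum = 56. Reverse-keyed items: 1, 5, 11, 14, 15; their raw sum = 14.
Each reversal replaces raw with 8 − raw, changing the total by 8 − 2·raw per item.
Total = 56 + 5·8 − 2·14 = 56 + 40 − 28 = 68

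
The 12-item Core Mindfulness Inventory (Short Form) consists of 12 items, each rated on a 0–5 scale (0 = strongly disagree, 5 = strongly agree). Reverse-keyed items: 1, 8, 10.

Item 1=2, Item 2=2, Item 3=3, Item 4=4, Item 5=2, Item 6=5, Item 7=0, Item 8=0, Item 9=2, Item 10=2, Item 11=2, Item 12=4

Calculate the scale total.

Reverse-coded items (reversed = (0+5) − raw = 5 − raw):
  item 1: 5 − 2 = 3
  item 8: 5 − 0 = 5
  item 10: 5 − 2 = 3
After reverse-coding: 3, 2, 3, 4, 2, 5, 0, 5, 2, 3, 2, 4
Total = 3 + 2 + 3 + 4 + 2 + 5 + 0 + 5 + 2 + 3 + 2 + 4 = 35

35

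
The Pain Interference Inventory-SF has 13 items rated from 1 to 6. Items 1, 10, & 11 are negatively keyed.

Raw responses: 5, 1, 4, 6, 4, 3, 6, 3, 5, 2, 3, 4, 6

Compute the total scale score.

Apply reverse scoring (reversed = (1+6) − raw = 7 − raw):
  item 1: 7 − 5 = 2
  item 10: 7 − 2 = 5
  item 11: 7 − 3 = 4
Scored items: 2, 1, 4, 6, 4, 3, 6, 3, 5, 5, 4, 4, 6
Total = 2 + 1 + 4 + 6 + 4 + 3 + 6 + 3 + 5 + 5 + 4 + 4 + 6 = 53

53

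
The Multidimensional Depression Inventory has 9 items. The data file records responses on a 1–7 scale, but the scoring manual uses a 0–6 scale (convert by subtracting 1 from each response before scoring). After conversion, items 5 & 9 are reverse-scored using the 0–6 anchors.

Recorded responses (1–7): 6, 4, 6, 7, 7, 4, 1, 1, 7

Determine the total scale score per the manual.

Convert to 0–6: 5, 3, 5, 6, 6, 3, 0, 0, 6
Reverse-coded (reverse-coded value = 6 − response):
  item 5: 6 − 6 = 0
  item 9: 6 − 6 = 0
Scored: 5, 3, 5, 6, 0, 3, 0, 0, 0
Total = 22

22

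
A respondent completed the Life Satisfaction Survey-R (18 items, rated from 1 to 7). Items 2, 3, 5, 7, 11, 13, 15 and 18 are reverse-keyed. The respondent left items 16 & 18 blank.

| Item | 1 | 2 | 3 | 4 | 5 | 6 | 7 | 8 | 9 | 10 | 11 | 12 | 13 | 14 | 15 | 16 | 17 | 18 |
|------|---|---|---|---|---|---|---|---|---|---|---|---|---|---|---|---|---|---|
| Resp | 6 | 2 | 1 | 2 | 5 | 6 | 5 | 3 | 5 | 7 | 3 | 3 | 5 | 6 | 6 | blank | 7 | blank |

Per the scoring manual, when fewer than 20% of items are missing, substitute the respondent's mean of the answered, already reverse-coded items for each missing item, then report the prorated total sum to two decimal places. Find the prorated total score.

Reverse-coded (reversed = (1+7) − raw = 8 − raw):
  item 2: 8 − 2 = 6
  item 3: 8 − 1 = 7
  item 5: 8 − 5 = 3
  item 7: 8 − 5 = 3
  item 11: 8 − 3 = 5
  item 13: 8 − 5 = 3
  item 15: 8 − 6 = 2
Completed scored items (16 of 18): 6, 6, 7, 2, 3, 6, 3, 3, 5, 7, 5, 3, 3, 6, 2, 7; sum = 74.
Person mean = 74 / 16 ≈ 4.6250
Prorated total = (74 / 16) × 18 = 83.25 (to 2 dp)

83.25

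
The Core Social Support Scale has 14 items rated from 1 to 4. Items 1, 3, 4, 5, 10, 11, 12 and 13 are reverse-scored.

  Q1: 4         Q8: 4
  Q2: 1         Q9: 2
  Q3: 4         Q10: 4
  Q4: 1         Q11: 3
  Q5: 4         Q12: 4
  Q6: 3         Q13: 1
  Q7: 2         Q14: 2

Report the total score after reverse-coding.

Apply reverse scoring (reversed = (1+4) − raw = 5 − raw):
  item 1: 5 − 4 = 1
  item 3: 5 − 4 = 1
  item 4: 5 − 1 = 4
  item 5: 5 − 4 = 1
  item 10: 5 − 4 = 1
  item 11: 5 − 3 = 2
  item 12: 5 − 4 = 1
  item 13: 5 − 1 = 4
Scored items: 1, 1, 1, 4, 1, 3, 2, 4, 2, 1, 2, 1, 4, 2
Total = 1 + 1 + 1 + 4 + 1 + 3 + 2 + 4 + 2 + 1 + 2 + 1 + 4 + 2 = 29

29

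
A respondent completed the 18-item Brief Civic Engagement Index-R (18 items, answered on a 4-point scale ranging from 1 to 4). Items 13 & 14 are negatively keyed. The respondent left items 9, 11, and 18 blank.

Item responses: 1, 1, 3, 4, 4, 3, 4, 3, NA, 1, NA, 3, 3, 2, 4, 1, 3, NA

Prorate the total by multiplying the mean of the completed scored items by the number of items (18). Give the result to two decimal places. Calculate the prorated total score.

Reverse-coded (on a 1–4 scale, reversed = 5 − raw):
  item 13: 5 − 3 = 2
  item 14: 5 − 2 = 3
Completed scored items (15 of 18): 1, 1, 3, 4, 4, 3, 4, 3, 1, 3, 2, 3, 4, 1, 3; sum = 40.
Person mean = 40 / 15 ≈ 2.6667
Prorated total = (40 / 15) × 18 = 48.00 (to 2 dp)

48.00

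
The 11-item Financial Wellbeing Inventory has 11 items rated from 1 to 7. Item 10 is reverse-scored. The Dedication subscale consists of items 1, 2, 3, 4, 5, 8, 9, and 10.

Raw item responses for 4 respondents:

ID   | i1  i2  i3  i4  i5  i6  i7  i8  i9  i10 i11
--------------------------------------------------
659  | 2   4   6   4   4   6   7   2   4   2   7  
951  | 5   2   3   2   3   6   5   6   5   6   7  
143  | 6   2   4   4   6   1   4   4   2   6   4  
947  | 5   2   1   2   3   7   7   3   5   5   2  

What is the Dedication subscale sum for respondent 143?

Respondent 143 raw: 6, 2, 4, 4, 6, 1, 4, 4, 2, 6, 4.
Dedication items: 1, 2, 3, 4, 5, 8, 9, 10.
Reverse-coded (reversed = (1+7) − raw = 8 − raw):
  item 1: 6
  item 2: 2
  item 3: 4
  item 4: 4
  item 5: 6
  item 8: 4
  item 9: 2
  item 10: 8 − 6 = 2
Sum = 6 + 2 + 4 + 4 + 6 + 4 + 2 + 2 = 30

30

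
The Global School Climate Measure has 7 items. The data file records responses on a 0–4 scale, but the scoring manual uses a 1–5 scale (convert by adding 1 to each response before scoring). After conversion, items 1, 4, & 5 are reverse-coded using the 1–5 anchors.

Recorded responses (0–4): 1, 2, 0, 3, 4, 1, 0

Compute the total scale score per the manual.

14

Convert to 1–5: 2, 3, 1, 4, 5, 2, 1
Reverse-coded (reverse-coded value = 6 − response):
  item 1: 6 − 2 = 4
  item 4: 6 − 4 = 2
  item 5: 6 − 5 = 1
Scored: 4, 3, 1, 2, 1, 2, 1
Total = 14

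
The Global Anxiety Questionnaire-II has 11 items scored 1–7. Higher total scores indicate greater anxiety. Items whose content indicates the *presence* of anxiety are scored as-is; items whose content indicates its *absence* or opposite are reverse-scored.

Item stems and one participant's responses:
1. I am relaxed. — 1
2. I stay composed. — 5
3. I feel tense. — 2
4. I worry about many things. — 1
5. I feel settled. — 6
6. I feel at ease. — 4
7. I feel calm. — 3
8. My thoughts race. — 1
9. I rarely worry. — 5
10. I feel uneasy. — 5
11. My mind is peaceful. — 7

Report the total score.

Items 1, 2, 5, 6, 7, 9, 11 describe the absence/opposite of anxiety → reverse-score.
on a 1–7 scale, reversed = 8 − raw.
  item 1: 8 − 1 = 7
  item 2: 8 − 5 = 3
  item 3: 2
  item 4: 1
  item 5: 8 − 6 = 2
  item 6: 8 − 4 = 4
  item 7: 8 − 3 = 5
  item 8: 1
  item 9: 8 − 5 = 3
  item 10: 5
  item 11: 8 − 7 = 1
Total = 7 + 3 + 2 + 1 + 2 + 4 + 5 + 1 + 3 + 5 + 1 = 34

34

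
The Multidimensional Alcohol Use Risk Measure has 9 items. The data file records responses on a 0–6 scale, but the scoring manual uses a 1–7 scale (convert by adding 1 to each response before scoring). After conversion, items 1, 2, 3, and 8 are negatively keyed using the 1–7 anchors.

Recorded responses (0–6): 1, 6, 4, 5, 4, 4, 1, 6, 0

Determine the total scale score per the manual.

Convert to 1–7: 2, 7, 5, 6, 5, 5, 2, 7, 1
Reverse-coded (on a 1–7 scale, reversed = 8 − raw):
  item 1: 8 − 2 = 6
  item 2: 8 − 7 = 1
  item 3: 8 − 5 = 3
  item 8: 8 − 7 = 1
Scored: 6, 1, 3, 6, 5, 5, 2, 1, 1
Total = 30

30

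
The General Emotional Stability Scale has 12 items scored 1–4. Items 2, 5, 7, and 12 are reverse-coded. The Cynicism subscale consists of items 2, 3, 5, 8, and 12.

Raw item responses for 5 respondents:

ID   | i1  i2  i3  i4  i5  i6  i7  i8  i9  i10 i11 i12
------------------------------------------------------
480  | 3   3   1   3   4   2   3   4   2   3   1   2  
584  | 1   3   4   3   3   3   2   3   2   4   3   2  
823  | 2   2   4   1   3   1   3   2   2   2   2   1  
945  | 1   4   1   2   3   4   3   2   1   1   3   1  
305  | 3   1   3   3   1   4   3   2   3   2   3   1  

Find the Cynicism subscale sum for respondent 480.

11

Respondent 480 raw: 3, 3, 1, 3, 4, 2, 3, 4, 2, 3, 1, 2.
Cynicism items: 2, 3, 5, 8, 12.
Reverse-coded (reversed = (1+4) − raw = 5 − raw):
  item 2: 5 − 3 = 2
  item 3: 1
  item 5: 5 − 4 = 1
  item 8: 4
  item 12: 5 − 2 = 3
Sum = 2 + 1 + 1 + 4 + 3 = 11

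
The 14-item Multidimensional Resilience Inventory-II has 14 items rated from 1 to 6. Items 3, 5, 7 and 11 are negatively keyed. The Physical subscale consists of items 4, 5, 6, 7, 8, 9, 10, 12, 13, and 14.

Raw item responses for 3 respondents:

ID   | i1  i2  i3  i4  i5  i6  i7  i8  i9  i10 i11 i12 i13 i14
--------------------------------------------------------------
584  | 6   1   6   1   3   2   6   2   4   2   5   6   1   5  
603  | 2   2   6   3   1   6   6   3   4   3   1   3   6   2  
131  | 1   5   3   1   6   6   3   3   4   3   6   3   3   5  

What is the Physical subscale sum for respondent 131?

33

Respondent 131 raw: 1, 5, 3, 1, 6, 6, 3, 3, 4, 3, 6, 3, 3, 5.
Physical items: 4, 5, 6, 7, 8, 9, 10, 12, 13, 14.
Reverse-coded (reverse-coded value = 7 − response):
  item 4: 1
  item 5: 7 − 6 = 1
  item 6: 6
  item 7: 7 − 3 = 4
  item 8: 3
  item 9: 4
  item 10: 3
  item 12: 3
  item 13: 3
  item 14: 5
Sum = 1 + 1 + 6 + 4 + 3 + 4 + 3 + 3 + 3 + 5 = 33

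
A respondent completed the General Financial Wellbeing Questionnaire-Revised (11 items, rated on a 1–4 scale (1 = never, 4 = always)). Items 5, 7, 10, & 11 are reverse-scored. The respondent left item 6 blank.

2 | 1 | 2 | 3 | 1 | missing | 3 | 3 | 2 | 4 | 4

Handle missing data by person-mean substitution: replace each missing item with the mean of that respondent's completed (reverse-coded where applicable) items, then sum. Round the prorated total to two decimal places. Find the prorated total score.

Reverse-coded (on a 1–4 scale, reversed = 5 − raw):
  item 5: 5 − 1 = 4
  item 7: 5 − 3 = 2
  item 10: 5 − 4 = 1
  item 11: 5 − 4 = 1
Completed scored items (10 of 11): 2, 1, 2, 3, 4, 2, 3, 2, 1, 1; sum = 21.
Person mean = 21 / 10 ≈ 2.1000
Prorated total = (21 / 10) × 11 = 23.10 (to 2 dp)

23.10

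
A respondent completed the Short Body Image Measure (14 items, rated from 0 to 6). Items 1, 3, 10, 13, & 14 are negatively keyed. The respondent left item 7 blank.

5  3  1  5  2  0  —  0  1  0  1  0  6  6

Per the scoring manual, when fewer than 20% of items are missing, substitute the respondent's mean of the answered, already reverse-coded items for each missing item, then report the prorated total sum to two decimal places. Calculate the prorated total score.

25.85

Reverse-coded (reversed = (0+6) − raw = 6 − raw):
  item 1: 6 − 5 = 1
  item 3: 6 − 1 = 5
  item 10: 6 − 0 = 6
  item 13: 6 − 6 = 0
  item 14: 6 − 6 = 0
Completed scored items (13 of 14): 1, 3, 5, 5, 2, 0, 0, 1, 6, 1, 0, 0, 0; sum = 24.
Person mean = 24 / 13 ≈ 1.8462
Prorated total = (24 / 13) × 14 = 25.85 (to 2 dp)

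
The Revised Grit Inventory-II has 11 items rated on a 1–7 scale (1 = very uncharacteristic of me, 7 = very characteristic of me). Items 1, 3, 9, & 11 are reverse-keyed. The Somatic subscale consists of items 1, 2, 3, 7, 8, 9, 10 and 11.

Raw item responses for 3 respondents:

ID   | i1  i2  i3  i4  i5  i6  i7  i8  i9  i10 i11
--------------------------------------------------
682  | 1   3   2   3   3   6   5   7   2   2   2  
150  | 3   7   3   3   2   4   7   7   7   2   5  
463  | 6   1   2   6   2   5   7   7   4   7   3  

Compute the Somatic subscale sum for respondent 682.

42

Respondent 682 raw: 1, 3, 2, 3, 3, 6, 5, 7, 2, 2, 2.
Somatic items: 1, 2, 3, 7, 8, 9, 10, 11.
Reverse-coded (reverse-coded value = 8 − response):
  item 1: 8 − 1 = 7
  item 2: 3
  item 3: 8 − 2 = 6
  item 7: 5
  item 8: 7
  item 9: 8 − 2 = 6
  item 10: 2
  item 11: 8 − 2 = 6
Sum = 7 + 3 + 6 + 5 + 7 + 6 + 2 + 6 = 42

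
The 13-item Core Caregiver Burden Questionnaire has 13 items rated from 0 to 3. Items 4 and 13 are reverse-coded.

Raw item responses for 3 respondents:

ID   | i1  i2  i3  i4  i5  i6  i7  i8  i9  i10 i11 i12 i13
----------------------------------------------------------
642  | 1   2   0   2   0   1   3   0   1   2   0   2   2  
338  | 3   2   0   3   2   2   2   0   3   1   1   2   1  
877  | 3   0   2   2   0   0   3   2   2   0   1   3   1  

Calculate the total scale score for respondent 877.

Respondent 877 raw: 3, 0, 2, 2, 0, 0, 3, 2, 2, 0, 1, 3, 1.
Reverse-coded (reverse-coded value = 3 − response):
  item 1: 3
  item 2: 0
  item 3: 2
  item 4: 3 − 2 = 1
  item 5: 0
  item 6: 0
  item 7: 3
  item 8: 2
  item 9: 2
  item 10: 0
  item 11: 1
  item 12: 3
  item 13: 3 − 1 = 2
Sum = 3 + 0 + 2 + 1 + 0 + 0 + 3 + 2 + 2 + 0 + 1 + 3 + 2 = 19

19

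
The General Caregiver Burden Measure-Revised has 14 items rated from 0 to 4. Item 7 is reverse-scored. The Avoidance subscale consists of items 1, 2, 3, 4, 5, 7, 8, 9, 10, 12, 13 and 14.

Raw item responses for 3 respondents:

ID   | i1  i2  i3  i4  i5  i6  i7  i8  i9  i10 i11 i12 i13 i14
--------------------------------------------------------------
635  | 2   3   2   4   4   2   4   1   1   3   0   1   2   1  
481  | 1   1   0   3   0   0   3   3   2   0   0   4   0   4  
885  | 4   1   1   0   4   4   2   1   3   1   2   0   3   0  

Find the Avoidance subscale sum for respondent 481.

19

Respondent 481 raw: 1, 1, 0, 3, 0, 0, 3, 3, 2, 0, 0, 4, 0, 4.
Avoidance items: 1, 2, 3, 4, 5, 7, 8, 9, 10, 12, 13, 14.
Reverse-coded (reversed = (0+4) − raw = 4 − raw):
  item 1: 1
  item 2: 1
  item 3: 0
  item 4: 3
  item 5: 0
  item 7: 4 − 3 = 1
  item 8: 3
  item 9: 2
  item 10: 0
  item 12: 4
  item 13: 0
  item 14: 4
Sum = 1 + 1 + 0 + 3 + 0 + 1 + 3 + 2 + 0 + 4 + 0 + 4 = 19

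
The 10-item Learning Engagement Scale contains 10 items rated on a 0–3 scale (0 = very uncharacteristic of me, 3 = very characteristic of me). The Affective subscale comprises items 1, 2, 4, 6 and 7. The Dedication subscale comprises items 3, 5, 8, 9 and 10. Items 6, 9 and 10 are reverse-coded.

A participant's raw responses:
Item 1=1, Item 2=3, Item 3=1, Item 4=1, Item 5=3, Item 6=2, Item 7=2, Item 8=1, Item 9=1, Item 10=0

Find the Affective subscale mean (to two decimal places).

1.60

Affective items: 1, 2, 4, 6, 7.
Of these, item 6 is reverse-coded; reversed = (0+3) − raw = 3 − raw.
  item 1: 1
  item 2: 3
  item 4: 1
  item 6: 3 − 2 = 1
  item 7: 2
Sum = 1 + 3 + 1 + 1 + 2 = 8
Mean = 8 / 5 = 1.60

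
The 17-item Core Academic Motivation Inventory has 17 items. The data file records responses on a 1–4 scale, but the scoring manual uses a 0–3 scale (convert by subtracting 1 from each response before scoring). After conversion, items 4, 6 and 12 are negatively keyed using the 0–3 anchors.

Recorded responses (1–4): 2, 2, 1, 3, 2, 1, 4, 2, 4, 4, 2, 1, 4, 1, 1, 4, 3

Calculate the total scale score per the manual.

29

Convert to 0–3: 1, 1, 0, 2, 1, 0, 3, 1, 3, 3, 1, 0, 3, 0, 0, 3, 2
Reverse-coded (on a 0–3 scale, reversed = 3 − raw):
  item 4: 3 − 2 = 1
  item 6: 3 − 0 = 3
  item 12: 3 − 0 = 3
Scored: 1, 1, 0, 1, 1, 3, 3, 1, 3, 3, 1, 3, 3, 0, 0, 3, 2
Total = 29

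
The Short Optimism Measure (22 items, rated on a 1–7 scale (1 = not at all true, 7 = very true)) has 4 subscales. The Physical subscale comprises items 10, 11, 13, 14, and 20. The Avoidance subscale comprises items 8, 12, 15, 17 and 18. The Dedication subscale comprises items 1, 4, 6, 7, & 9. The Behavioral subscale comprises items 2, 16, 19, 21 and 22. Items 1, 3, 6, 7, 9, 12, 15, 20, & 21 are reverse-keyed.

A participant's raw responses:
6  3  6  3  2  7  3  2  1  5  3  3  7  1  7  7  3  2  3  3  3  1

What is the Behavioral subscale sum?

Behavioral items: 2, 16, 19, 21, 22.
Of these, item 21 is reverse-keyed; reversed = (1+7) − raw = 8 − raw.
  item 2: 3
  item 16: 7
  item 19: 3
  item 21: 8 − 3 = 5
  item 22: 1
Sum = 3 + 7 + 3 + 5 + 1 = 19

19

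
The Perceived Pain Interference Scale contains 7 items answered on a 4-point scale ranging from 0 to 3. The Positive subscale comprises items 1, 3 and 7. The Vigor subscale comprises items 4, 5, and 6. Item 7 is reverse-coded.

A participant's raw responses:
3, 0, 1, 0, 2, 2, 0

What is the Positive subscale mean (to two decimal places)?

Positive items: 1, 3, 7.
Of these, item 7 is reverse-coded; on a 0–3 scale, reversed = 3 − raw.
  item 1: 3
  item 3: 1
  item 7: 3 − 0 = 3
Sum = 3 + 1 + 3 = 7
Mean = 7 / 3 = 2.33

2.33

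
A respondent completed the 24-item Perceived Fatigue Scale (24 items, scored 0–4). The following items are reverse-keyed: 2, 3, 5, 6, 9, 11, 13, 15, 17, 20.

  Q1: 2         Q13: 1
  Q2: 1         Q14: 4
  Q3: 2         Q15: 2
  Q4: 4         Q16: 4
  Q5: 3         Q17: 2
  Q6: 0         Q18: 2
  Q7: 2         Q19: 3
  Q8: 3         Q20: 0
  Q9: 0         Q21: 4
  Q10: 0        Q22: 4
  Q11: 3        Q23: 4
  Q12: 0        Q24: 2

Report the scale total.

64

Raw sum = 52. Reverse-keyed items: 2, 3, 5, 6, 9, 11, 13, 15, 17, 20; their raw sum = 14.
Each reversal replaces raw with 4 − raw, changing the total by 4 − 2·raw per item.
Total = 52 + 10·4 − 2·14 = 52 + 40 − 28 = 64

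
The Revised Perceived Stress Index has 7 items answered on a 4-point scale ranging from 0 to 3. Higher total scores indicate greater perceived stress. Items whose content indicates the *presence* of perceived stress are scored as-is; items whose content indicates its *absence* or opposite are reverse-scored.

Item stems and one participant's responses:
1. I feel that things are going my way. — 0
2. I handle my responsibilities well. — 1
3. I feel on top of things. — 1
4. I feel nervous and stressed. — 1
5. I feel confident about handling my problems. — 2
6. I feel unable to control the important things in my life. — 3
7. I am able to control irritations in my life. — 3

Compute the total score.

12

Items 1, 2, 3, 5, 7 describe the absence/opposite of perceived stress → reverse-score.
on a 0–3 scale, reversed = 3 − raw.
  item 1: 3 − 0 = 3
  item 2: 3 − 1 = 2
  item 3: 3 − 1 = 2
  item 4: 1
  item 5: 3 − 2 = 1
  item 6: 3
  item 7: 3 − 3 = 0
Total = 3 + 2 + 2 + 1 + 1 + 3 + 0 = 12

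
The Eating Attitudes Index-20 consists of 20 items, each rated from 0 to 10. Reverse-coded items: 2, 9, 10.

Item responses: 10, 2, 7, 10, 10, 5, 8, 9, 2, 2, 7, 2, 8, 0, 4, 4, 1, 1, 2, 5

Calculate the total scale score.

Reverse-coded items (reverse-coded value = 10 − response):
  item 2: 10 − 2 = 8
  item 9: 10 − 2 = 8
  item 10: 10 − 2 = 8
Scored items: 10, 8, 7, 10, 10, 5, 8, 9, 8, 8, 7, 2, 8, 0, 4, 4, 1, 1, 2, 5
Total = 10 + 8 + 7 + 10 + 10 + 5 + 8 + 9 + 8 + 8 + 7 + 2 + 8 + 0 + 4 + 4 + 1 + 1 + 2 + 5 = 117

117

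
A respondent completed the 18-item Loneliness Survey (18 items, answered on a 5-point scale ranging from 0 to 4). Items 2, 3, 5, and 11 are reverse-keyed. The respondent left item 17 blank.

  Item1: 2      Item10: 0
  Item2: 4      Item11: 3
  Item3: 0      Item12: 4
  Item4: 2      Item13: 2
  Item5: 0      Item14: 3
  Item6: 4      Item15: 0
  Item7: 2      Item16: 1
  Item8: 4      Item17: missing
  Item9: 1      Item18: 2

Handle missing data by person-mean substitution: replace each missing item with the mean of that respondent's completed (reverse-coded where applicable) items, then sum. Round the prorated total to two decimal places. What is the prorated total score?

Reverse-coded (on a 0–4 scale, reversed = 4 − raw):
  item 2: 4 − 4 = 0
  item 3: 4 − 0 = 4
  item 5: 4 − 0 = 4
  item 11: 4 − 3 = 1
Completed scored items (17 of 18): 2, 0, 4, 2, 4, 4, 2, 4, 1, 0, 1, 4, 2, 3, 0, 1, 2; sum = 36.
Person mean = 36 / 17 ≈ 2.1176
Prorated total = (36 / 17) × 18 = 38.12 (to 2 dp)

38.12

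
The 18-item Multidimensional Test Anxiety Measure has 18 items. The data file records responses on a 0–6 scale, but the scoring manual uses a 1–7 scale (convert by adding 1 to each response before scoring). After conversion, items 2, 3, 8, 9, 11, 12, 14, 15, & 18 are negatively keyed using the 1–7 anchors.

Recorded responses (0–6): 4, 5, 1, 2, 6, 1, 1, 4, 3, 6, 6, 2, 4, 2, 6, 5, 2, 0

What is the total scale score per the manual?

74

Convert to 1–7: 5, 6, 2, 3, 7, 2, 2, 5, 4, 7, 7, 3, 5, 3, 7, 6, 3, 1
Reverse-coded (reversed = (1+7) − raw = 8 − raw):
  item 2: 8 − 6 = 2
  item 3: 8 − 2 = 6
  item 8: 8 − 5 = 3
  item 9: 8 − 4 = 4
  item 11: 8 − 7 = 1
  item 12: 8 − 3 = 5
  item 14: 8 − 3 = 5
  item 15: 8 − 7 = 1
  item 18: 8 − 1 = 7
Scored: 5, 2, 6, 3, 7, 2, 2, 3, 4, 7, 1, 5, 5, 5, 1, 6, 3, 7
Total = 74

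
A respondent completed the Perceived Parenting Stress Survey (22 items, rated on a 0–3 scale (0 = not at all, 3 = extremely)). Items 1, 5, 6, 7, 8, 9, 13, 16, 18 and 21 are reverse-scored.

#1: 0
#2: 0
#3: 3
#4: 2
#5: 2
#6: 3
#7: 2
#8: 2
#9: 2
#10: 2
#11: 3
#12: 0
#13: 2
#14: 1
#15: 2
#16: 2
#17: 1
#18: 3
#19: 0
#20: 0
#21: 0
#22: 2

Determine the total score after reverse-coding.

Raw sum = 34. Reverse-scored items: 1, 5, 6, 7, 8, 9, 13, 16, 18, 21; their raw sum = 18.
Each reversal replaces raw with 3 − raw, changing the total by 3 − 2·raw per item.
Total = 34 + 10·3 − 2·18 = 34 + 30 − 36 = 28

28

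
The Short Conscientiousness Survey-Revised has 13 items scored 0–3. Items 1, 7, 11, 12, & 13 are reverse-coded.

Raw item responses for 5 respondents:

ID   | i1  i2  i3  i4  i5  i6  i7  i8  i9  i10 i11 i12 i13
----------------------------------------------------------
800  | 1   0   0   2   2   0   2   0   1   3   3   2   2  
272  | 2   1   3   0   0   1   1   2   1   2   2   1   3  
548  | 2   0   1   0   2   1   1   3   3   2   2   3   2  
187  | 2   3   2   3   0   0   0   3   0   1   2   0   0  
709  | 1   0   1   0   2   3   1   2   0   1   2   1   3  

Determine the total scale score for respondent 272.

16

Respondent 272 raw: 2, 1, 3, 0, 0, 1, 1, 2, 1, 2, 2, 1, 3.
Reverse-coded (reverse-coded value = 3 − response):
  item 1: 3 − 2 = 1
  item 2: 1
  item 3: 3
  item 4: 0
  item 5: 0
  item 6: 1
  item 7: 3 − 1 = 2
  item 8: 2
  item 9: 1
  item 10: 2
  item 11: 3 − 2 = 1
  item 12: 3 − 1 = 2
  item 13: 3 − 3 = 0
Sum = 1 + 1 + 3 + 0 + 0 + 1 + 2 + 2 + 1 + 2 + 1 + 2 + 0 = 16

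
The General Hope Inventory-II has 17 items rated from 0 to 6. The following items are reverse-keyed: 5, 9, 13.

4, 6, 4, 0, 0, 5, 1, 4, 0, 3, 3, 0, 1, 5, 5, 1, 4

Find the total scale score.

Reversing items 5, 9, & 13 with 6 − raw:
Total = 4 + 6 + 4 + 0 + (6−0) + 5 + 1 + 4 + (6−0) + 3 + 3 + 0 + (6−1) + 5 + 5 + 1 + 4
      = 4 + 6 + 4 + 0 + 6 + 5 + 1 + 4 + 6 + 3 + 3 + 0 + 5 + 5 + 5 + 1 + 4 = 62

62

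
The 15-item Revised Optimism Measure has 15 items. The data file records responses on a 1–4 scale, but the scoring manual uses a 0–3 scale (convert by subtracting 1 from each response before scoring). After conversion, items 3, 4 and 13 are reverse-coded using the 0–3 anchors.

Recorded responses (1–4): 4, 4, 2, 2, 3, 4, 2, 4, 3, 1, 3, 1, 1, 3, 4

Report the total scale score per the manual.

31

Convert to 0–3: 3, 3, 1, 1, 2, 3, 1, 3, 2, 0, 2, 0, 0, 2, 3
Reverse-coded (reverse-coded value = 3 − response):
  item 3: 3 − 1 = 2
  item 4: 3 − 1 = 2
  item 13: 3 − 0 = 3
Scored: 3, 3, 2, 2, 2, 3, 1, 3, 2, 0, 2, 0, 3, 2, 3
Total = 31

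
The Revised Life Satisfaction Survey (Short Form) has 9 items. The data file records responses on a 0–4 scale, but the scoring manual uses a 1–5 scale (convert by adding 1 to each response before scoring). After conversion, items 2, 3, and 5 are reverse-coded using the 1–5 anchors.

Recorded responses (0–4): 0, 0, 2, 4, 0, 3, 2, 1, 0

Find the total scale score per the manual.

Convert to 1–5: 1, 1, 3, 5, 1, 4, 3, 2, 1
Reverse-coded (reverse-coded value = 6 − response):
  item 2: 6 − 1 = 5
  item 3: 6 − 3 = 3
  item 5: 6 − 1 = 5
Scored: 1, 5, 3, 5, 5, 4, 3, 2, 1
Total = 29

29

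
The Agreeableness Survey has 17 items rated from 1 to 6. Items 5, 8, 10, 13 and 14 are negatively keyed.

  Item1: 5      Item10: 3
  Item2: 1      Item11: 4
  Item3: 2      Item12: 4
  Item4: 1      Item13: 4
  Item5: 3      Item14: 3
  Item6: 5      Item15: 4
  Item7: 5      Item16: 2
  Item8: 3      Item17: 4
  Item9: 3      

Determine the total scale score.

59

Reversing items 5, 8, 10, 13, and 14 with 7 − raw:
Total = 5 + 1 + 2 + 1 + (7−3) + 5 + 5 + (7−3) + 3 + (7−3) + 4 + 4 + (7−4) + (7−3) + 4 + 2 + 4
      = 5 + 1 + 2 + 1 + 4 + 5 + 5 + 4 + 3 + 4 + 4 + 4 + 3 + 4 + 4 + 2 + 4 = 59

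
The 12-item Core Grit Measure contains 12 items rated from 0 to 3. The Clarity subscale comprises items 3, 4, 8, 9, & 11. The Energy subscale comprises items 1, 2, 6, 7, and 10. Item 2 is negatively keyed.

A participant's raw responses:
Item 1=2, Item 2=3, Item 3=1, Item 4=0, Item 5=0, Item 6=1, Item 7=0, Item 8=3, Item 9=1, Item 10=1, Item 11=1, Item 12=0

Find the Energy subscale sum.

4

Energy items: 1, 2, 6, 7, 10.
Of these, item 2 is negatively keyed; on a 0–3 scale, reversed = 3 − raw.
  item 1: 2
  item 2: 3 − 3 = 0
  item 6: 1
  item 7: 0
  item 10: 1
Sum = 2 + 0 + 1 + 0 + 1 = 4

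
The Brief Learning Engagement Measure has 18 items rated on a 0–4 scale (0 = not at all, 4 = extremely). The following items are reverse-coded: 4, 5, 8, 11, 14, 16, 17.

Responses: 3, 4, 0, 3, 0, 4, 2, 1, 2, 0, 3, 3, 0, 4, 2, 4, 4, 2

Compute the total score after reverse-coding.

Reverse-coded items (reverse-coded value = 4 − response):
  item 4: 4 − 3 = 1
  item 5: 4 − 0 = 4
  item 8: 4 − 1 = 3
  item 11: 4 − 3 = 1
  item 14: 4 − 4 = 0
  item 16: 4 − 4 = 0
  item 17: 4 − 4 = 0
After reverse-coding: 3, 4, 0, 1, 4, 4, 2, 3, 2, 0, 1, 3, 0, 0, 2, 0, 0, 2
Total = 3 + 4 + 0 + 1 + 4 + 4 + 2 + 3 + 2 + 0 + 1 + 3 + 0 + 0 + 2 + 0 + 0 + 2 = 31

31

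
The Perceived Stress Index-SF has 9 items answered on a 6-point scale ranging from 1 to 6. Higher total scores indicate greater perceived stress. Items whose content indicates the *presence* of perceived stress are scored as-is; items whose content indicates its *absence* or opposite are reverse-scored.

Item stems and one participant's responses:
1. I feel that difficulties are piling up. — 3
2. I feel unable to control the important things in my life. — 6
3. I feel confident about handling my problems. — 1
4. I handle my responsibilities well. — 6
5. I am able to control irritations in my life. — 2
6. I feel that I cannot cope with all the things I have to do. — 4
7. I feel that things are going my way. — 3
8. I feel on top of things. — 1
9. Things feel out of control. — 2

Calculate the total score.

37

Items 3, 4, 5, 7, 8 describe the absence/opposite of perceived stress → reverse-score.
reversed = (1+6) − raw = 7 − raw.
  item 1: 3
  item 2: 6
  item 3: 7 − 1 = 6
  item 4: 7 − 6 = 1
  item 5: 7 − 2 = 5
  item 6: 4
  item 7: 7 − 3 = 4
  item 8: 7 − 1 = 6
  item 9: 2
Total = 3 + 6 + 6 + 1 + 5 + 4 + 4 + 6 + 2 = 37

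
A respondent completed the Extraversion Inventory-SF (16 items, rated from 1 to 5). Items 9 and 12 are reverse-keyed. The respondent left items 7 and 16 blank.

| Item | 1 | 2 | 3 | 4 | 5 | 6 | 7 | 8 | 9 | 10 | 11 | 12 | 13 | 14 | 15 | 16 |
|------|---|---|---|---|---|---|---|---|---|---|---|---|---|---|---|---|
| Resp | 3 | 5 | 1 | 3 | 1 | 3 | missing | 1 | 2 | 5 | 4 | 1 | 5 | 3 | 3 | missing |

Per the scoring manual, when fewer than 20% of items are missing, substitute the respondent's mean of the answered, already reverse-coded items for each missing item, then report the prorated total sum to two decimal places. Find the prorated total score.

Reverse-coded (reverse-coded value = 6 − response):
  item 9: 6 − 2 = 4
  item 12: 6 − 1 = 5
Completed scored items (14 of 16): 3, 5, 1, 3, 1, 3, 1, 4, 5, 4, 5, 5, 3, 3; sum = 46.
Person mean = 46 / 14 ≈ 3.2857
Prorated total = (46 / 14) × 16 = 52.57 (to 2 dp)

52.57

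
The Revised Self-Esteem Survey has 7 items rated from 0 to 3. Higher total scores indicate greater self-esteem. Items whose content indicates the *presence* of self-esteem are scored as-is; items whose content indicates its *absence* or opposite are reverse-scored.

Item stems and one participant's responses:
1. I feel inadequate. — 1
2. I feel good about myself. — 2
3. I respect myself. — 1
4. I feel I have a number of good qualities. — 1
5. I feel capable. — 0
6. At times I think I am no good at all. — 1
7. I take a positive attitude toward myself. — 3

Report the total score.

Items 1, 6 describe the absence/opposite of self-esteem → reverse-score.
reverse-coded value = 3 − response.
  item 1: 3 − 1 = 2
  item 2: 2
  item 3: 1
  item 4: 1
  item 5: 0
  item 6: 3 − 1 = 2
  item 7: 3
Total = 2 + 2 + 1 + 1 + 0 + 2 + 3 = 11

11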